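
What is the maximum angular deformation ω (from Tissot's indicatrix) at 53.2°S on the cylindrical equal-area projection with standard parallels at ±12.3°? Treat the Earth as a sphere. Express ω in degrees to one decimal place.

A cylindrical equal-area projection with standard parallel φ₀ has meridian scale h = cos φ / cos φ₀ and parallel scale k = cos φ₀ / cos φ (so areas are preserved, h·k = 1).
At 53.2°: h = 0.6131, k = 1.631; principal scales a = 1.631, b = 0.6131.
sin(ω/2) = (a − b)/(a + b) = 1.018/2.244 = 0.4536, so ω = 2 arcsin(0.4536) ≈ 54.0°.

54.0°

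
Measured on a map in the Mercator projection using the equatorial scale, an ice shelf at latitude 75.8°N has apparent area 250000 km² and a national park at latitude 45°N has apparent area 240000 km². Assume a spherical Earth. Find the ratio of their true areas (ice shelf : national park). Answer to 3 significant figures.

0.125

Since Mercator area scale is 1/cos²φ, the true area equals the apparent area multiplied by cos²φ.
True area of ice shelf: 250000 × cos²(75.8°) = 250000 × 0.06018 = 15040 km².
True area of national park: 240000 × cos²(45°) = 240000 × 0.5000 = 120000 km².
Ratio = 15040 / 120000 ≈ 0.125.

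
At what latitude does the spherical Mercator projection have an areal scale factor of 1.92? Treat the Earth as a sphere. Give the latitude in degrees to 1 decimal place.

Mercator areal scale is sec²φ.
sec²φ = 1.92  ⇒  cos²φ = 0.5208  ⇒  cos φ = 0.7217.
φ = arccos(0.7217) ≈ 43.8°.

43.8°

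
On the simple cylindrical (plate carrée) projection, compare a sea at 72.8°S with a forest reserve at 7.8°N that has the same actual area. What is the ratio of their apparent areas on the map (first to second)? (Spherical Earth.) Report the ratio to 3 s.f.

In the plate carrée (x = Rλ, y = Rφ), meridians are true-scale (h = 1) and parallels are stretched by k = sec φ.
Areal scale at 72.8°: h·k = 1.000 × 3.382 = 3.382.
Areal scale at 7.8°: h·k = 1.000 × 1.009 = 1.009.
Ratio = 3.382/1.009 ≈ 3.35.

3.35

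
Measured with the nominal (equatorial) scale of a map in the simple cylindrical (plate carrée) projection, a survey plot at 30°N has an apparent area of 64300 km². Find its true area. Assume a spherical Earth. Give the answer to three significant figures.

55700 km²

Plate carrée maps x = Rλ, y = Rφ. The meridian scale is h = 1 and the parallel scale is k = 1/cos φ = sec φ.
Areal scale = h·k = 1 × sec φ; at 30°, h = 1.000, k = 1.155, so h·k = 1.155.
True area = apparent / (areal scale) = 64300 / 1.155 ≈ 55700 km².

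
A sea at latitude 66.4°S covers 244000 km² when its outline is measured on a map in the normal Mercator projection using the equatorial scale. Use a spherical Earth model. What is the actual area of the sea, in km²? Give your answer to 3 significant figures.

39100 km²

Mercator is conformal, so the point scale is isotropic: h = k = sec φ = 1/cos φ.
Areal scale = k² = sec²φ = 1/cos²(66.4°) = 1/0.4003² = 6.239.
True area = apparent / (areal scale) = 244000 / 6.239 ≈ 39100 km².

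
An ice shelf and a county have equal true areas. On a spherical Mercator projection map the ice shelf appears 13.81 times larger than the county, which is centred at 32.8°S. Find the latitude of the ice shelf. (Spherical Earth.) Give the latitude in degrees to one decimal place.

76.9°

For equal true areas on Mercator, apparent areas scale as sec²φ, so the ratio is cos²φ₂ / cos²φ₁.
cos²φ₂ / cos²φ₁ = 13.81  ⇒  cos φ₁ = cos 32.8° / √13.81 = 0.8406/3.716 = 0.2262.
φ₁ = arccos(0.2262) ≈ 76.9°.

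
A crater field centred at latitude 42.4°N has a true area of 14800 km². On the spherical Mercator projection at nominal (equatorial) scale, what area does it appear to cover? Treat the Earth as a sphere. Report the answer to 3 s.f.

Mercator is conformal, so the point scale is isotropic: h = k = sec φ = 1/cos φ.
Areal scale = k² = sec²φ = 1/cos²(42.4°) = 1/0.7385² = 1.834.
Apparent area = 14800 × 1.834 ≈ 27100 km².

27100 km²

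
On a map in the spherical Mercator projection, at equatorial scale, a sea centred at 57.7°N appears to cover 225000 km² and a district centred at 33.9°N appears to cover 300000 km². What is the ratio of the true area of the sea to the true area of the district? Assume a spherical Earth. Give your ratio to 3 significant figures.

0.311

Since Mercator area scale is 1/cos²φ, the true area equals the apparent area multiplied by cos²φ.
True area of sea: 225000 × cos²(57.7°) = 225000 × 0.2855 = 64240 km².
True area of district: 300000 × cos²(33.9°) = 300000 × 0.6889 = 206700 km².
Ratio = 64240 / 206700 ≈ 0.311.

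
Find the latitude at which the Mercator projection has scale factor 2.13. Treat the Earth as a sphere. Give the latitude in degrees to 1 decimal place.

Mercator scale is k = sec φ = 1/cos φ.
1/cos φ = 2.13  ⇒  cos φ = 0.4695  ⇒  φ = arccos(0.4695) ≈ 62.0°.

62.0°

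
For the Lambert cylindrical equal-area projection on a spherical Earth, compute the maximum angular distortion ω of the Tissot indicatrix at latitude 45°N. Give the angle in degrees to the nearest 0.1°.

38.9°

The Lambert cylindrical equal-area projection is the cylindrical equal-area projection with its standard parallel at the equator (φ₀ = 0). A cylindrical equal-area projection with standard parallel φ₀ has meridian scale h = cos φ / cos φ₀ and parallel scale k = cos φ₀ / cos φ (so areas are preserved, h·k = 1).
At 45°: h = 0.7071, k = 1.414; principal scales a = 1.414, b = 0.7071.
sin(ω/2) = (a − b)/(a + b) = 0.7071/2.121 = 0.3333, so ω = 2 arcsin(0.3333) ≈ 38.9°.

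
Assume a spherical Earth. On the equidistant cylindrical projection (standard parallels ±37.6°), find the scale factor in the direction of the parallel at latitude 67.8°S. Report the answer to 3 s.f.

2.10

The equidistant cylindrical projection with φ₀ = 37.6° has h = 1 (meridians true) and k = cos φ₀ / cos φ along parallels.
k = cos 37.6° / cos 67.8° = 0.7923/0.3778 = 2.097.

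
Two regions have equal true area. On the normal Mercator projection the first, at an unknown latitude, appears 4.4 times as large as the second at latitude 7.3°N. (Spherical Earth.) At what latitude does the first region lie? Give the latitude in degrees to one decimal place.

61.8°

On Mercator, (apparent₁)/(apparent₂) = sec²φ₁ / sec²φ₂ when true areas are equal.
cos²φ₂ / cos²φ₁ = 4.4  ⇒  cos φ₁ = cos 7.3° / √4.4 = 0.9919/2.098 = 0.4729.
φ₁ = arccos(0.4729) ≈ 61.8°.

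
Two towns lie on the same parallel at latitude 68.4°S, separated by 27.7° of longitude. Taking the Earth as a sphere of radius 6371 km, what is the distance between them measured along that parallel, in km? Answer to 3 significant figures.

Arc length along a parallel = R cos φ · Δλ (with Δλ in radians).
= 6371 × cos 68.4° × (27.7° × π/180) = 6371 × 0.3681 × 0.4835 ≈ 1130 km.

1130 km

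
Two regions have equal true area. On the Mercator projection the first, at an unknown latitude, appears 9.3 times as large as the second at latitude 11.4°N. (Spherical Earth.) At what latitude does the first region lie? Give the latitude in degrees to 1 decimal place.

Mercator areal scale is sec²φ, so apparent-area ratio = sec²φ₁ / sec²φ₂ = cos²φ₂ / cos²φ₁.
cos²φ₂ / cos²φ₁ = 9.3  ⇒  cos φ₁ = cos 11.4° / √9.3 = 0.9803/3.050 = 0.3214.
φ₁ = arccos(0.3214) ≈ 71.2°.

71.2°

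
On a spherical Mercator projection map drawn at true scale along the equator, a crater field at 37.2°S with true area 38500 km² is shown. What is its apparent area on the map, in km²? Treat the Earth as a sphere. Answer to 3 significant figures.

For Mercator, h = k = sec φ (a conformal cylindrical projection has a single point scale, 1/cos φ).
Areal scale = k² = sec²φ = 1/cos²(37.2°) = 1/0.7965² = 1.576.
Apparent area = 38500 × 1.576 ≈ 60700 km².

60700 km²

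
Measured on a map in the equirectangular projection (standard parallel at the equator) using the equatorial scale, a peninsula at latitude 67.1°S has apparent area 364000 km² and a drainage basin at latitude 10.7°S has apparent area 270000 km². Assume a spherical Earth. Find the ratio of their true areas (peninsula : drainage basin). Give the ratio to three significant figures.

0.534

On the plate carrée, areal scale = h·k = 1 × sec φ, so true area = apparent × cos φ.
True area of peninsula: 364000 × cos(67.1°) = 364000 × 0.3891 = 141600 km².
True area of drainage basin: 270000 × cos(10.7°) = 270000 × 0.9826 = 265300 km².
Ratio = 141600 / 265300 ≈ 0.534.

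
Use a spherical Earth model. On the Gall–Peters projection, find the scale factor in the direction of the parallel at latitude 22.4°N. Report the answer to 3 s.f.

Gall–Peters is a cylindrical equal-area projection with standard parallels at ±45°. A cylindrical equal-area projection with standard parallel φ₀ has meridian scale h = cos φ / cos φ₀ and parallel scale k = cos φ₀ / cos φ (so areas are preserved, h·k = 1).
k = cos 45° / cos 22.4° = 0.7071/0.9245 = 0.7648.

0.765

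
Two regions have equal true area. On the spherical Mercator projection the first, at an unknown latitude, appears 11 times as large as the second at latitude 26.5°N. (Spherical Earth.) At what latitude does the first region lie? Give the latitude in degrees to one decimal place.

74.3°

Mercator areal scale is sec²φ, so apparent-area ratio = sec²φ₁ / sec²φ₂ = cos²φ₂ / cos²φ₁.
cos²φ₂ / cos²φ₁ = 11  ⇒  cos φ₁ = cos 26.5° / √11 = 0.8949/3.317 = 0.2698.
φ₁ = arccos(0.2698) ≈ 74.3°.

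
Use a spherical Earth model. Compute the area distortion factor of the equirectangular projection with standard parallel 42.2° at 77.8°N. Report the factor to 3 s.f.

3.51

With standard parallel φ₀ = 42.2°, the equirectangular projection gives x = Rλ cos φ₀, y = Rφ, so h = 1 and k = cos 42.2° / cos φ.
Areal scale = h·k = 1 × cos φ₀ / cos φ; at 77.8°, h = 1.000, k = 3.506, so h·k = 3.506.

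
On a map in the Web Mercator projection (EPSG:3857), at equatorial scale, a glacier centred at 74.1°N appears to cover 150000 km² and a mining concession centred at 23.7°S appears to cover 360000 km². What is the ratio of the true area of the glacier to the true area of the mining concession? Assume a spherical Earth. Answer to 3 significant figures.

0.0373

On Mercator the areal scale is sec²φ, so true area = apparent × cos²φ.
True area of glacier: 150000 × cos²(74.1°) = 150000 × 0.07505 = 11260 km².
True area of mining concession: 360000 × cos²(23.7°) = 360000 × 0.8384 = 301800 km².
Ratio = 11260 / 301800 ≈ 0.0373.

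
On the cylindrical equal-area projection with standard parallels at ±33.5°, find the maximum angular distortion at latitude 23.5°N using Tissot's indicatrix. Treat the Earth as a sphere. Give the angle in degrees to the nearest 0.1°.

A cylindrical equal-area projection with standard parallel φ₀ has meridian scale h = cos φ / cos φ₀ and parallel scale k = cos φ₀ / cos φ (so areas are preserved, h·k = 1).
At 23.5°: h = 1.100, k = 0.9093; principal scales a = 1.100, b = 0.9093.
sin(ω/2) = (a − b)/(a + b) = 0.1904/2.009 = 0.09479, so ω = 2 arcsin(0.09479) ≈ 10.9°.

10.9°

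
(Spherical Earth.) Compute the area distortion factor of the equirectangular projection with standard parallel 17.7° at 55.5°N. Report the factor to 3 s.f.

The equidistant cylindrical projection with φ₀ = 17.7° has h = 1 (meridians true) and k = cos φ₀ / cos φ along parallels.
Areal scale = h·k = 1 × cos φ₀ / cos φ; at 55.5°, h = 1.000, k = 1.682, so h·k = 1.682.

1.68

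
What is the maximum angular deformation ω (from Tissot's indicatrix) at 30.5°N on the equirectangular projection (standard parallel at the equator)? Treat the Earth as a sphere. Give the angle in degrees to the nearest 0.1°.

8.5°

For the equirectangular projection with φ₀ = 0 (plate carrée), h = 1 along meridians and k = sec φ along parallels.
At 30.5°: h = 1.000, k = 1.161; principal scales a = 1.161, b = 1.000.
sin(ω/2) = (a − b)/(a + b) = 0.1606/2.161 = 0.07433, so ω = 2 arcsin(0.07433) ≈ 8.5°.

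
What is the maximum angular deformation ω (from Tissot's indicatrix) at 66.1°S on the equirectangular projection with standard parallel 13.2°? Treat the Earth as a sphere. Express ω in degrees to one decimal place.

With standard parallel φ₀ = 13.2°, the equirectangular projection gives x = Rλ cos φ₀, y = Rφ, so h = 1 and k = cos 13.2° / cos φ.
At 66.1°: h = 1.000, k = 2.403; principal scales a = 2.403, b = 1.000.
sin(ω/2) = (a − b)/(a + b) = 1.403/3.403 = 0.4123, so ω = 2 arcsin(0.4123) ≈ 48.7°.

48.7°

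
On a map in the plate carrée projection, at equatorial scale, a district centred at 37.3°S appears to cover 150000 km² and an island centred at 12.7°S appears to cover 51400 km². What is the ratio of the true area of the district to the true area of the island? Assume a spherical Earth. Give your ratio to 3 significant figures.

Plate carrée has h = 1 and k = sec φ, giving areal scale sec φ; true area = (apparent area) · cos φ.
True area of district: 150000 × cos(37.3°) = 150000 × 0.7955 = 119300 km².
True area of island: 51400 × cos(12.7°) = 51400 × 0.9755 = 50140 km².
Ratio = 119300 / 50140 ≈ 2.38.

2.38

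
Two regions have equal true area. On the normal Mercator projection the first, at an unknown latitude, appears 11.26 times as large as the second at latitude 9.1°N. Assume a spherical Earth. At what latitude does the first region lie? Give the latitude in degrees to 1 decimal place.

72.9°

For equal true areas on Mercator, apparent areas scale as sec²φ, so the ratio is cos²φ₂ / cos²φ₁.
cos²φ₂ / cos²φ₁ = 11.26  ⇒  cos φ₁ = cos 9.1° / √11.26 = 0.9874/3.356 = 0.2943.
φ₁ = arccos(0.2943) ≈ 72.9°.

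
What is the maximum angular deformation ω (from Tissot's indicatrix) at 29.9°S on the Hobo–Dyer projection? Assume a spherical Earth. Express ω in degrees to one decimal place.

Hobo–Dyer is a cylindrical equal-area projection with standard parallels at ±37.5°. A cylindrical equal-area projection with standard parallel φ₀ has meridian scale h = cos φ / cos φ₀ and parallel scale k = cos φ₀ / cos φ (so areas are preserved, h·k = 1).
At 29.9°: h = 1.093, k = 0.9152; principal scales a = 1.093, b = 0.9152.
sin(ω/2) = (a − b)/(a + b) = 0.1775/2.008 = 0.08842, so ω = 2 arcsin(0.08842) ≈ 10.1°.

10.1°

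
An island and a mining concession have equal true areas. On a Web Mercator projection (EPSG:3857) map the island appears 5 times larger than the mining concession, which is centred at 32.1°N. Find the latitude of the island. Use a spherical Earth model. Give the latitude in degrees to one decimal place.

67.7°

For equal true areas on Mercator, apparent areas scale as sec²φ, so the ratio is cos²φ₂ / cos²φ₁.
cos²φ₂ / cos²φ₁ = 5  ⇒  cos φ₁ = cos 32.1° / √5 = 0.8471/2.236 = 0.3788.
φ₁ = arccos(0.3788) ≈ 67.7°.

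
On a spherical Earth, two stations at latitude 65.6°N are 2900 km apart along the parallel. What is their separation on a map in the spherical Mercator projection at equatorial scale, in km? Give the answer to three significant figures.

7020 km

Mercator is conformal, so the point scale is isotropic: h = k = sec φ = 1/cos φ.
Along the parallel, k = sec 65.6° = 1/0.4131 = 2.421.
Map distance = 2900 × 2.421 ≈ 7020 km.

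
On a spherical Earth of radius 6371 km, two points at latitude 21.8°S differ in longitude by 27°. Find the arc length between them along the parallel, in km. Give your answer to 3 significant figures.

Arc length along a parallel = R cos φ · Δλ (with Δλ in radians).
= 6371 × cos 21.8° × (27° × π/180) = 6371 × 0.9285 × 0.4712 ≈ 2790 km.

2790 km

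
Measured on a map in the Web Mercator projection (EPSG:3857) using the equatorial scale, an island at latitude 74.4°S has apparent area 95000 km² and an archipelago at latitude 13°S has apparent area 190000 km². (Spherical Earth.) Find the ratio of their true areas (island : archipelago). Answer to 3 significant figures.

0.0381

Since Mercator area scale is 1/cos²φ, the true area equals the apparent area multiplied by cos²φ.
True area of island: 95000 × cos²(74.4°) = 95000 × 0.07232 = 6870 km².
True area of archipelago: 190000 × cos²(13°) = 190000 × 0.9494 = 180400 km².
Ratio = 6870 / 180400 ≈ 0.0381.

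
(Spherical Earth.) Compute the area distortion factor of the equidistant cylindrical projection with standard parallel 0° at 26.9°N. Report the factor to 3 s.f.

1.12

For the equirectangular projection with φ₀ = 0 (plate carrée), h = 1 along meridians and k = sec φ along parallels.
Areal scale = h·k = 1 × sec φ; at 26.9°, h = 1.000, k = 1.121, so h·k = 1.121.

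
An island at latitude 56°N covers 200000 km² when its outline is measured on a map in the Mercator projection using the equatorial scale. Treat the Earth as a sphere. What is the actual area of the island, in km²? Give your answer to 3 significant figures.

62500 km²

The Mercator projection is conformal; its linear scale factor is the same in every direction and equals sec φ = 1/cos φ.
Areal scale = k² = sec²φ = 1/cos²(56°) = 1/0.5592² = 3.198.
True area = apparent / (areal scale) = 200000 / 3.198 ≈ 62500 km².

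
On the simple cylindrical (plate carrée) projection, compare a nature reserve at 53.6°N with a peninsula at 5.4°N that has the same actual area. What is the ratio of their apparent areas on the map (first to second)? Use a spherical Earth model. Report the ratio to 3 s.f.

For the equirectangular projection with φ₀ = 0 (plate carrée), h = 1 along meridians and k = sec φ along parallels.
Areal scale at 53.6°: h·k = 1.000 × 1.685 = 1.685.
Areal scale at 5.4°: h·k = 1.000 × 1.004 = 1.004.
Ratio = 1.685/1.004 ≈ 1.68.

1.68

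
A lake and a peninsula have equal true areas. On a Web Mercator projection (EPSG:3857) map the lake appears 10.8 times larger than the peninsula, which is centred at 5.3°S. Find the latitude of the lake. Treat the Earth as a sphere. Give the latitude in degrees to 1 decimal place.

On Mercator, (apparent₁)/(apparent₂) = sec²φ₁ / sec²φ₂ when true areas are equal.
cos²φ₂ / cos²φ₁ = 10.8  ⇒  cos φ₁ = cos 5.3° / √10.8 = 0.9957/3.286 = 0.3030.
φ₁ = arccos(0.3030) ≈ 72.4°.

72.4°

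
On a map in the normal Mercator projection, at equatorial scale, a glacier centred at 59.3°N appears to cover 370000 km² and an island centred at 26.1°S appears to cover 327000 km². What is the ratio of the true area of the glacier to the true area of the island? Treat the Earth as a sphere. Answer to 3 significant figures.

0.366

Mercator's areal exaggeration is sec²φ; hence true area = (apparent area) · cos²φ.
True area of glacier: 370000 × cos²(59.3°) = 370000 × 0.2607 = 96440 km².
True area of island: 327000 × cos²(26.1°) = 327000 × 0.8065 = 263700 km².
Ratio = 96440 / 263700 ≈ 0.366.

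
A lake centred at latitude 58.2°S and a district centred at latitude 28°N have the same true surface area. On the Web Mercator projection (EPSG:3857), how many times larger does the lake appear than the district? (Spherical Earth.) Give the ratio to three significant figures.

2.81

Mercator is conformal with k = sec φ, so areal scale = k² = sec²φ.
At 58.2°: sec²(58.2°) = 1/0.5270² = 3.601.
At 28°: sec²(28°) = 1/0.8829² = 1.283.
Ratio = 3.601/1.283 = cos²(28°)/cos²(58.2°) ≈ 2.81.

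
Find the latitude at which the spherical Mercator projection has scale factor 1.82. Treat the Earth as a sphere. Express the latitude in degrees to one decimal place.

56.7°

Mercator scale is k = sec φ = 1/cos φ.
1/cos φ = 1.82  ⇒  cos φ = 0.5495  ⇒  φ = arccos(0.5495) ≈ 56.7°.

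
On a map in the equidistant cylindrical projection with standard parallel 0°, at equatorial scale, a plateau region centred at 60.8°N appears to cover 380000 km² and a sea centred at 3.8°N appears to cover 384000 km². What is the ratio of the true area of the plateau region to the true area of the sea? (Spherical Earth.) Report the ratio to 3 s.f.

On the plate carrée, areal scale = h·k = 1 × sec φ, so true area = apparent × cos φ.
True area of plateau region: 380000 × cos(60.8°) = 380000 × 0.4879 = 185400 km².
True area of sea: 384000 × cos(3.8°) = 384000 × 0.9978 = 383200 km².
Ratio = 185400 / 383200 ≈ 0.484.

0.484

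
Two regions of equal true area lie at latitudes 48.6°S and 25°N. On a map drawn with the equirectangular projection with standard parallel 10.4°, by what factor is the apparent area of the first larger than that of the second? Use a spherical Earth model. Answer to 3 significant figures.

The equidistant cylindrical projection with φ₀ = 10.4° has h = 1 (meridians true) and k = cos φ₀ / cos φ along parallels.
Areal scale at 48.6°: h·k = 1.000 × 1.487 = 1.487.
Areal scale at 25°: h·k = 1.000 × 1.085 = 1.085.
Ratio = 1.487/1.085 ≈ 1.37.

1.37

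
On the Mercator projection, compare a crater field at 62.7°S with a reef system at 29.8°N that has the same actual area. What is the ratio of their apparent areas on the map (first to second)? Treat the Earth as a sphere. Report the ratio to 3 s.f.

Mercator is conformal with k = sec φ, so areal scale = k² = sec²φ.
At 62.7°: sec²(62.7°) = 1/0.4586² = 4.754.
At 29.8°: sec²(29.8°) = 1/0.8678² = 1.328.
Ratio = 4.754/1.328 = cos²(29.8°)/cos²(62.7°) ≈ 3.58.

3.58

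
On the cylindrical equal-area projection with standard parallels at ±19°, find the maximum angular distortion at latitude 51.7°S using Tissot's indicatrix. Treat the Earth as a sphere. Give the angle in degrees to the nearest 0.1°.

For cylindrical equal-area with standard parallel φ₀, h = cos φ / cos φ₀ and k = cos φ₀ / cos φ, so h·k = 1.
At 51.7°: h = 0.6555, k = 1.526; principal scales a = 1.526, b = 0.6555.
sin(ω/2) = (a − b)/(a + b) = 0.8701/2.181 = 0.3989, so ω = 2 arcsin(0.3989) ≈ 47.0°.

47.0°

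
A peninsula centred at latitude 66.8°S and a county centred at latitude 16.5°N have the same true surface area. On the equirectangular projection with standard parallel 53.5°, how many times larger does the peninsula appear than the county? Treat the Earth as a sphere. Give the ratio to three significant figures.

2.43

With standard parallel φ₀ = 53.5°, the equirectangular projection gives x = Rλ cos φ₀, y = Rφ, so h = 1 and k = cos 53.5° / cos φ.
Areal scale at 66.8°: h·k = 1.000 × 1.510 = 1.510.
Areal scale at 16.5°: h·k = 1.000 × 0.6204 = 0.6204.
Ratio = 1.510/0.6204 ≈ 2.43.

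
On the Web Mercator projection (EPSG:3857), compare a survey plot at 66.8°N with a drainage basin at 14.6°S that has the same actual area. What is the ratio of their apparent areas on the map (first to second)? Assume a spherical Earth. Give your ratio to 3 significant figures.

6.03

Mercator is conformal with k = sec φ, so areal scale = k² = sec²φ.
At 66.8°: sec²(66.8°) = 1/0.3939² = 6.444.
At 14.6°: sec²(14.6°) = 1/0.9677² = 1.068.
Ratio = 6.444/1.068 = cos²(14.6°)/cos²(66.8°) ≈ 6.03.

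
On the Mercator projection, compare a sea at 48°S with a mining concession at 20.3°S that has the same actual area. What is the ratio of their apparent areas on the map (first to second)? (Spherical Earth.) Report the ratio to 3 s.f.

Mercator is conformal with k = sec φ, so areal scale = k² = sec²φ.
At 48°: sec²(48°) = 1/0.6691² = 2.233.
At 20.3°: sec²(20.3°) = 1/0.9379² = 1.137.
Ratio = 2.233/1.137 = cos²(20.3°)/cos²(48°) ≈ 1.96.

1.96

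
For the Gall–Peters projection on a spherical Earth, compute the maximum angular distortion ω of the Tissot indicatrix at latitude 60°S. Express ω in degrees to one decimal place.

38.9°

Gall–Peters is a cylindrical equal-area projection with standard parallels at ±45°. A cylindrical equal-area projection with standard parallel φ₀ has meridian scale h = cos φ / cos φ₀ and parallel scale k = cos φ₀ / cos φ (so areas are preserved, h·k = 1).
At 60°: h = 0.7071, k = 1.414; principal scales a = 1.414, b = 0.7071.
sin(ω/2) = (a − b)/(a + b) = 0.7071/2.121 = 0.3333, so ω = 2 arcsin(0.3333) ≈ 38.9°.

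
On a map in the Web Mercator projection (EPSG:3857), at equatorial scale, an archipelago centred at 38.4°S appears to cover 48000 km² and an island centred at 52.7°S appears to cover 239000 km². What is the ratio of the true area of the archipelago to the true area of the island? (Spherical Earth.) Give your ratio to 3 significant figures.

0.336

Since Mercator area scale is 1/cos²φ, the true area equals the apparent area multiplied by cos²φ.
True area of archipelago: 48000 × cos²(38.4°) = 48000 × 0.6142 = 29480 km².
True area of island: 239000 × cos²(52.7°) = 239000 × 0.3672 = 87770 km².
Ratio = 29480 / 87770 ≈ 0.336.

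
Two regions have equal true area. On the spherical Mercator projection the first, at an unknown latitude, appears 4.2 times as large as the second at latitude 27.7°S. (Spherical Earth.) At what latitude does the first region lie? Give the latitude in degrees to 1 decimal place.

Mercator areal scale is sec²φ, so apparent-area ratio = sec²φ₁ / sec²φ₂ = cos²φ₂ / cos²φ₁.
cos²φ₂ / cos²φ₁ = 4.2  ⇒  cos φ₁ = cos 27.7° / √4.2 = 0.8854/2.049 = 0.4320.
φ₁ = arccos(0.4320) ≈ 64.4°.

64.4°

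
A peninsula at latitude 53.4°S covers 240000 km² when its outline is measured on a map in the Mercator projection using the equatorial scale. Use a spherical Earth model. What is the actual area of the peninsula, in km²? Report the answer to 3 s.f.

Mercator is conformal, so the point scale is isotropic: h = k = sec φ = 1/cos φ.
Areal scale = k² = sec²φ = 1/cos²(53.4°) = 1/0.5962² = 2.813.
True area = apparent / (areal scale) = 240000 / 2.813 ≈ 85300 km².

85300 km²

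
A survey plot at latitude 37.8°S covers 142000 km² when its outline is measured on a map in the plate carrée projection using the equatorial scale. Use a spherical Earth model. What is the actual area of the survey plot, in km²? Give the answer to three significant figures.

112000 km²

Plate carrée maps x = Rλ, y = Rφ. The meridian scale is h = 1 and the parallel scale is k = 1/cos φ = sec φ.
Areal scale = h·k = 1 × sec φ; at 37.8°, h = 1.000, k = 1.266, so h·k = 1.266.
True area = apparent / (areal scale) = 142000 / 1.266 ≈ 112000 km².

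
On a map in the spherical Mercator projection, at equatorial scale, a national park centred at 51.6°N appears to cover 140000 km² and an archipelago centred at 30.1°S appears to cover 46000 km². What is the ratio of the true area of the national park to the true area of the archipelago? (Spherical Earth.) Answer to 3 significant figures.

1.57

On Mercator the areal scale is sec²φ, so true area = apparent × cos²φ.
True area of national park: 140000 × cos²(51.6°) = 140000 × 0.3858 = 54020 km².
True area of archipelago: 46000 × cos²(30.1°) = 46000 × 0.7485 = 34430 km².
Ratio = 54020 / 34430 ≈ 1.57.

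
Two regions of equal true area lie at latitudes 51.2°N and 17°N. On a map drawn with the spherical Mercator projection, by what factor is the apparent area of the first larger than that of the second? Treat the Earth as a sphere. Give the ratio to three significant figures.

Mercator areal scale is sec²φ.
At 51.2°: sec²(51.2°) = 1/0.6266² = 2.547.
At 17°: sec²(17°) = 1/0.9563² = 1.093.
Ratio = 2.547/1.093 = cos²(17°)/cos²(51.2°) ≈ 2.33.

2.33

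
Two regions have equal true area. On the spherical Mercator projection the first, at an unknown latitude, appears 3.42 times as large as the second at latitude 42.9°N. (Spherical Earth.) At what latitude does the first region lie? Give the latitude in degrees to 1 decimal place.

66.7°

Mercator areal scale is sec²φ, so apparent-area ratio = sec²φ₁ / sec²φ₂ = cos²φ₂ / cos²φ₁.
cos²φ₂ / cos²φ₁ = 3.42  ⇒  cos φ₁ = cos 42.9° / √3.42 = 0.7325/1.849 = 0.3961.
φ₁ = arccos(0.3961) ≈ 66.7°.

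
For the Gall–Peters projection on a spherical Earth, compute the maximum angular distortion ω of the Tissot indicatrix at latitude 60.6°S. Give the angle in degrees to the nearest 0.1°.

Gall–Peters is a cylindrical equal-area projection with standard parallels at ±45°. A cylindrical equal-area projection with standard parallel φ₀ has meridian scale h = cos φ / cos φ₀ and parallel scale k = cos φ₀ / cos φ (so areas are preserved, h·k = 1).
At 60.6°: h = 0.6942, k = 1.440; principal scales a = 1.440, b = 0.6942.
sin(ω/2) = (a − b)/(a + b) = 0.7462/2.135 = 0.3496, so ω = 2 arcsin(0.3496) ≈ 40.9°.

40.9°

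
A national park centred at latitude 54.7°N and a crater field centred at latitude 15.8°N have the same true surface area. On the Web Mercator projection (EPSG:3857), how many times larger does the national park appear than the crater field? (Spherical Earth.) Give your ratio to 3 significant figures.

On Mercator, area is exaggerated by sec²φ = 1/cos²φ.
At 54.7°: sec²(54.7°) = 1/0.5779² = 2.995.
At 15.8°: sec²(15.8°) = 1/0.9622² = 1.080.
Ratio = 2.995/1.080 = cos²(15.8°)/cos²(54.7°) ≈ 2.77.

2.77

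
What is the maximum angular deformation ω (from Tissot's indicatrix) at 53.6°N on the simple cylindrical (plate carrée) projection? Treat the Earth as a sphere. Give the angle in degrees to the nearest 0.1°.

For the equirectangular projection with φ₀ = 0 (plate carrée), h = 1 along meridians and k = sec φ along parallels.
At 53.6°: h = 1.000, k = 1.685; principal scales a = 1.685, b = 1.000.
sin(ω/2) = (a − b)/(a + b) = 0.6852/2.685 = 0.2552, so ω = 2 arcsin(0.2552) ≈ 29.6°.

29.6°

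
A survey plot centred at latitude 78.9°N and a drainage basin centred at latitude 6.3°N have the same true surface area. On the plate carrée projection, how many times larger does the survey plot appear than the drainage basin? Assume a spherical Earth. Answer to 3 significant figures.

Plate carrée maps x = Rλ, y = Rφ. The meridian scale is h = 1 and the parallel scale is k = 1/cos φ = sec φ.
Areal scale at 78.9°: h·k = 1.000 × 5.194 = 5.194.
Areal scale at 6.3°: h·k = 1.000 × 1.006 = 1.006.
Ratio = 5.194/1.006 ≈ 5.16.

5.16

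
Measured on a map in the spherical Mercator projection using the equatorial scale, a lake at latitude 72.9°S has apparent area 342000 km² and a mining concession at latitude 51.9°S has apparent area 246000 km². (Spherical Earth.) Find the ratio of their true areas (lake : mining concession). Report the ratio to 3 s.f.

Since Mercator area scale is 1/cos²φ, the true area equals the apparent area multiplied by cos²φ.
True area of lake: 342000 × cos²(72.9°) = 342000 × 0.08646 = 29570 km².
True area of mining concession: 246000 × cos²(51.9°) = 246000 × 0.3807 = 93660 km².
Ratio = 29570 / 93660 ≈ 0.316.

0.316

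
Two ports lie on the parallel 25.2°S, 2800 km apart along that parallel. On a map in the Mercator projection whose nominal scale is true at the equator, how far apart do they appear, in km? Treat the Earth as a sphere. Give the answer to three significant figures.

The Mercator projection is conformal; its linear scale factor is the same in every direction and equals sec φ = 1/cos φ.
Along the parallel, k = sec 25.2° = 1/0.9048 = 1.105.
Map distance = 2800 × 1.105 ≈ 3090 km.

3090 km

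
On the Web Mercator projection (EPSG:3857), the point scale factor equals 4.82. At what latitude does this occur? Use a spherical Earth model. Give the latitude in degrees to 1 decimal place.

78.0°

Mercator scale is k = sec φ = 1/cos φ.
1/cos φ = 4.82  ⇒  cos φ = 0.2075  ⇒  φ = arccos(0.2075) ≈ 78.0°.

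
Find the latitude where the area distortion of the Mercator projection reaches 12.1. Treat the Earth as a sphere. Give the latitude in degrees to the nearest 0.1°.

Mercator areal scale is sec²φ.
sec²φ = 12.1  ⇒  cos²φ = 0.08264  ⇒  cos φ = 0.2875.
φ = arccos(0.2875) ≈ 73.3°.

73.3°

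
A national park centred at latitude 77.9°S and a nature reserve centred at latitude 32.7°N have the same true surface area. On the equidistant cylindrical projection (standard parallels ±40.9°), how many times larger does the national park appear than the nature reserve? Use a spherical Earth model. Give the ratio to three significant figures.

4.01

The equidistant cylindrical projection with φ₀ = 40.9° has h = 1 (meridians true) and k = cos φ₀ / cos φ along parallels.
Areal scale at 77.9°: h·k = 1.000 × 3.606 = 3.606.
Areal scale at 32.7°: h·k = 1.000 × 0.8982 = 0.8982.
Ratio = 3.606/0.8982 ≈ 4.01.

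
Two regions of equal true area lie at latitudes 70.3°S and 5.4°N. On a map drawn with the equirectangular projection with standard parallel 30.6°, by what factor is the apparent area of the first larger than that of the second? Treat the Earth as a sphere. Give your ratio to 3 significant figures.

2.95

In the equirectangular projection with standard parallel φ₀ = 30.6° (x = Rλ cos φ₀, y = Rφ), meridians are true-scale (h = 1) and the parallel scale is k = cos φ₀ / cos φ.
Areal scale at 70.3°: h·k = 1.000 × 2.553 = 2.553.
Areal scale at 5.4°: h·k = 1.000 × 0.8646 = 0.8646.
Ratio = 2.553/0.8646 ≈ 2.95.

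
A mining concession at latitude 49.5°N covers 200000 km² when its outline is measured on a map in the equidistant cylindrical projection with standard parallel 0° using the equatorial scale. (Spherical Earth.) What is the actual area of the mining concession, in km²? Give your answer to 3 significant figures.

For the equirectangular projection with φ₀ = 0 (plate carrée), h = 1 along meridians and k = sec φ along parallels.
Areal scale = h·k = 1 × sec φ; at 49.5°, h = 1.000, k = 1.540, so h·k = 1.540.
True area = apparent / (areal scale) = 200000 / 1.540 ≈ 130000 km².

130000 km²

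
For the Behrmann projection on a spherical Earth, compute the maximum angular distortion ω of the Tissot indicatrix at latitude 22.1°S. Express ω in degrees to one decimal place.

7.7°

The Behrmann projection is cylindrical equal-area with φ₀ = 30°. A cylindrical equal-area projection with standard parallel φ₀ has meridian scale h = cos φ / cos φ₀ and parallel scale k = cos φ₀ / cos φ (so areas are preserved, h·k = 1).
At 22.1°: h = 1.070, k = 0.9347; principal scales a = 1.070, b = 0.9347.
sin(ω/2) = (a − b)/(a + b) = 0.1352/2.005 = 0.06743, so ω = 2 arcsin(0.06743) ≈ 7.7°.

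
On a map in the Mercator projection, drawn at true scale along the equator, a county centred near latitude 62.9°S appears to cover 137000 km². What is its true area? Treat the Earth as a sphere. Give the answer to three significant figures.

28400 km²

Mercator is conformal, so the point scale is isotropic: h = k = sec φ = 1/cos φ.
Areal scale = k² = sec²φ = 1/cos²(62.9°) = 1/0.4555² = 4.819.
True area = apparent / (areal scale) = 137000 / 4.819 ≈ 28400 km².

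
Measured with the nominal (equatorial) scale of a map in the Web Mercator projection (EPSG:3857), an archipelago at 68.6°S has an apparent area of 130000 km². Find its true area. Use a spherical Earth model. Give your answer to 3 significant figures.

For Mercator, h = k = sec φ (a conformal cylindrical projection has a single point scale, 1/cos φ).
Areal scale = k² = sec²φ = 1/cos²(68.6°) = 1/0.3649² = 7.511.
True area = apparent / (areal scale) = 130000 / 7.511 ≈ 17300 km².

17300 km²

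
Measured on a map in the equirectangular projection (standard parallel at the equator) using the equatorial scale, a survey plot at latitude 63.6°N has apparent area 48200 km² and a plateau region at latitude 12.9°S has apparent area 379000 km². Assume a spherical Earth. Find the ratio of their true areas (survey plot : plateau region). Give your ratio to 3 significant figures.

0.0580

Plate carrée has h = 1 and k = sec φ, giving areal scale sec φ; true area = (apparent area) · cos φ.
True area of survey plot: 48200 × cos(63.6°) = 48200 × 0.4446 = 21430 km².
True area of plateau region: 379000 × cos(12.9°) = 379000 × 0.9748 = 369400 km².
Ratio = 21430 / 369400 ≈ 0.0580.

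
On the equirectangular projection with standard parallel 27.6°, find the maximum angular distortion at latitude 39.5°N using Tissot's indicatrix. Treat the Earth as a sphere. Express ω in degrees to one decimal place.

7.9°

The equidistant cylindrical projection with φ₀ = 27.6° has h = 1 (meridians true) and k = cos φ₀ / cos φ along parallels.
At 39.5°: h = 1.000, k = 1.148; principal scales a = 1.148, b = 1.000.
sin(ω/2) = (a − b)/(a + b) = 0.1485/2.148 = 0.06911, so ω = 2 arcsin(0.06911) ≈ 7.9°.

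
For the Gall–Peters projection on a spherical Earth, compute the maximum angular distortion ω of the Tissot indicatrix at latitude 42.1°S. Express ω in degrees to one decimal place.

5.5°

The Gall–Peters projection is cylindrical equal-area with φ₀ = 45°. Cylindrical equal-area (φ₀ = 45°): h = cos φ / cos 45° along meridians, k = cos 45° / cos φ along parallels; h·k = 1.
At 42.1°: h = 1.049, k = 0.9530; principal scales a = 1.049, b = 0.9530.
sin(ω/2) = (a − b)/(a + b) = 0.09631/2.002 = 0.04810, so ω = 2 arcsin(0.04810) ≈ 5.5°.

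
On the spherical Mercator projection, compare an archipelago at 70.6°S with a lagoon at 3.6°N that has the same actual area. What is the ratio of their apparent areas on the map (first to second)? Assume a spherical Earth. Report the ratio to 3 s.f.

On Mercator, area is exaggerated by sec²φ = 1/cos²φ.
At 70.6°: sec²(70.6°) = 1/0.3322² = 9.064.
At 3.6°: sec²(3.6°) = 1/0.9980² = 1.004.
Ratio = 9.064/1.004 = cos²(3.6°)/cos²(70.6°) ≈ 9.03.

9.03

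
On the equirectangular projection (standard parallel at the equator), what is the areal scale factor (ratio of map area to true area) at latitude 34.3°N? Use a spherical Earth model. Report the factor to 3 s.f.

1.21

Plate carrée maps x = Rλ, y = Rφ. The meridian scale is h = 1 and the parallel scale is k = 1/cos φ = sec φ.
Areal scale = h·k = 1 × sec φ; at 34.3°, h = 1.000, k = 1.211, so h·k = 1.211.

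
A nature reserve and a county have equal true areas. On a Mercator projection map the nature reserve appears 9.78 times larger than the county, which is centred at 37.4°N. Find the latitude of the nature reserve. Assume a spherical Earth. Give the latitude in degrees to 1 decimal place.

75.3°

For equal true areas on Mercator, apparent areas scale as sec²φ, so the ratio is cos²φ₂ / cos²φ₁.
cos²φ₂ / cos²φ₁ = 9.78  ⇒  cos φ₁ = cos 37.4° / √9.78 = 0.7944/3.127 = 0.2540.
φ₁ = arccos(0.2540) ≈ 75.3°.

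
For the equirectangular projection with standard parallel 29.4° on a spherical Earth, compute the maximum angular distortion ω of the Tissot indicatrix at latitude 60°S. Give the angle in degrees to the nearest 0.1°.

31.4°

With standard parallel φ₀ = 29.4°, the equirectangular projection gives x = Rλ cos φ₀, y = Rφ, so h = 1 and k = cos 29.4° / cos φ.
At 60°: h = 1.000, k = 1.742; principal scales a = 1.742, b = 1.000.
sin(ω/2) = (a − b)/(a + b) = 0.7424/2.742 = 0.2707, so ω = 2 arcsin(0.2707) ≈ 31.4°.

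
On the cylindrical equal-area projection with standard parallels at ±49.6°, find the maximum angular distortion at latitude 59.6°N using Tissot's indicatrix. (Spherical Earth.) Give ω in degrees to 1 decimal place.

28.1°

A cylindrical equal-area projection with standard parallel φ₀ has meridian scale h = cos φ / cos φ₀ and parallel scale k = cos φ₀ / cos φ (so areas are preserved, h·k = 1).
At 59.6°: h = 0.7808, k = 1.281; principal scales a = 1.281, b = 0.7808.
sin(ω/2) = (a − b)/(a + b) = 0.5000/2.062 = 0.2425, so ω = 2 arcsin(0.2425) ≈ 28.1°.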